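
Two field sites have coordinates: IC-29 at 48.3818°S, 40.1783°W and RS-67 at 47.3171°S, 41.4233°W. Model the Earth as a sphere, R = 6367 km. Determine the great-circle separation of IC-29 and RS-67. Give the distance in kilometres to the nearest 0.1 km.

150.4 km

Δφ = 1.0647°,  Δλ = -1.2450°
a = sin²(Δφ/2) + cos φ₁ cos φ₂ sin²(Δλ/2) = 0.000139
c = 2·arcsin(√a) = 0.023620 rad = 1.3533°
d = R·c = 6367 × 0.023620 = 150.4 km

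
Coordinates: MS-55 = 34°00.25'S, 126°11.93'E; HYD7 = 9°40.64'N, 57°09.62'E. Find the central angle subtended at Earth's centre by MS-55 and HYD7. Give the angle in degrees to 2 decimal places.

MS-55: φ = -34.00417°, λ = +126.19883°
HYD7: φ = +9.67733°, λ = +57.16033°
Δφ = 43.6815°,  Δλ = -69.0385°
a = sin²(Δφ/2) + cos φ₁ cos φ₂ sin²(Δλ/2) = 0.400832
c = 2·arcsin(√a) = 1.371137 rad = 78.5604°

78.56°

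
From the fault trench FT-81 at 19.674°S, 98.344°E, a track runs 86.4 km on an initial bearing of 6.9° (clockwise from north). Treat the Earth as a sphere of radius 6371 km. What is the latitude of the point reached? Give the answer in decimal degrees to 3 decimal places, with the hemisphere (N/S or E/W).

18.903°S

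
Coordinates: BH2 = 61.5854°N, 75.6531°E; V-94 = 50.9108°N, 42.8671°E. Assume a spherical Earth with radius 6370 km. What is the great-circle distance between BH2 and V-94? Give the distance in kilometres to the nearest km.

2311 km

Δφ = -10.6746°,  Δλ = -32.7860°
a = sin²(Δφ/2) + cos φ₁ cos φ₂ sin²(Δλ/2) = 0.032551
c = 2·arcsin(√a) = 0.362822 rad = 20.7882°
d = R·c = 6370 × 0.362822 = 2311.2 km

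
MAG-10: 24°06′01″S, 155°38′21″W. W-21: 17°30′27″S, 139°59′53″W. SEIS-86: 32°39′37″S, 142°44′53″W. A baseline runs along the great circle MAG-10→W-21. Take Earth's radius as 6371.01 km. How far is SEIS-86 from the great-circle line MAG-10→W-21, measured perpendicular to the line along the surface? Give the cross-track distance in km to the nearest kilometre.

1381 km

MAG-10: φ = -24.10028°, λ = -155.63917°
W-21: φ = -17.50750°, λ = -139.99806°
SEIS-86: φ = -32.66028°, λ = -142.74806°
δ₁₃ = central angle MAG-10→SEIS-86 = 0.247650 rad  (haversine)
θ₁₃ = bearing MAG-10→SEIS-86 = 129.983°,  θ₁₂ = bearing MAG-10→W-21 = 68.672°
dₓₜ = R·arcsin(sin δ₁₃ · sin(θ₁₃ − θ₁₂)) = 6371.01·arcsin(0.24513·sin(61.311°)) = 1380.771 km
|dₓₜ| = 1380.771 km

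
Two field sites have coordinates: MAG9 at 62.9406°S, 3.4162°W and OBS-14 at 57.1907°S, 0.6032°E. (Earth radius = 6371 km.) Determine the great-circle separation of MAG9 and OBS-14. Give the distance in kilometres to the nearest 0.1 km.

676.8 km

Δφ = 5.7499°,  Δλ = 4.0194°
a = sin²(Δφ/2) + cos φ₁ cos φ₂ sin²(Δλ/2) = 0.002819
c = 2·arcsin(√a) = 0.106235 rad = 6.0868°
d = R·c = 6371 × 0.106235 = 676.8 km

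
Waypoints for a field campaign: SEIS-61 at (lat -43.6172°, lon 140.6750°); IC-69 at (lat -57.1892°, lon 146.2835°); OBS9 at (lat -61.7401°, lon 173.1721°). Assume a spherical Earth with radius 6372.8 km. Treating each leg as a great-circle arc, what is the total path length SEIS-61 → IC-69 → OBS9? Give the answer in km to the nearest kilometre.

SEIS-61→IC-69: c = 0.244750 rad, d = 1559.74 km
IC-69→OBS9: c = 0.249200 rad, d = 1588.10 km
Total = 1559.74 + 1588.10 = 3147.85 km

3148 km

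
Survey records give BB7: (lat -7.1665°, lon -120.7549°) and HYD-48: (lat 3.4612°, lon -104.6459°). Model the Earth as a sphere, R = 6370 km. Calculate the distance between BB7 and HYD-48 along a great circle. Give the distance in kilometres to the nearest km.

Δφ = 10.6277°,  Δλ = 16.1090°
a = sin²(Δφ/2) + cos φ₁ cos φ₂ sin²(Δλ/2) = 0.028020
c = 2·arcsin(√a) = 0.336368 rad = 19.2725°
d = R·c = 6370 × 0.336368 = 2142.7 km

2143 km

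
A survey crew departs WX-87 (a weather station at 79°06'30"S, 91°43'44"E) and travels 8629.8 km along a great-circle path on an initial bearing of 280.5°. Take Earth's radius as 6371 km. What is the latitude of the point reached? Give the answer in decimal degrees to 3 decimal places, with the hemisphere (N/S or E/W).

WX-87: φ = -79.10833°, λ = +91.72889°
δ = d/R = 8629.8/6371 = 1.354544 rad
φ₂ = arcsin(sin φ₁ cos δ + cos φ₁ sin δ cos θ)
   = arcsin(-0.98199·0.21457 + 0.18895·0.97671·0.18224) = -10.19935°
λ₂ = λ₁ + atan2(sin θ sin δ cos φ₁, cos δ − sin φ₁ sin φ₂) = 14.36661°

10.199°S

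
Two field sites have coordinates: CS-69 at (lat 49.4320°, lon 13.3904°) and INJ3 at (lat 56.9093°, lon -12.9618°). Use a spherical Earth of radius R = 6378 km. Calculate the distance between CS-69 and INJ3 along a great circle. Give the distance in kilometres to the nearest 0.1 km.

Δφ = 7.4773°,  Δλ = -26.3522°
a = sin²(Δφ/2) + cos φ₁ cos φ₂ sin²(Δλ/2) = 0.022701
c = 2·arcsin(√a) = 0.302487 rad = 17.3312°
d = R·c = 6378 × 0.302487 = 1929.3 km

1929.3 km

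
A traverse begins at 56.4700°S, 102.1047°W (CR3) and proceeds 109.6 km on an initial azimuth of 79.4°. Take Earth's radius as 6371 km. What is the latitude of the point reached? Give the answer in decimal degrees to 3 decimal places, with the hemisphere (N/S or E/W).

56.276°S

δ = d/R = 109.6/6371 = 0.017203 rad
φ₂ = arcsin(sin φ₁ cos δ + cos φ₁ sin δ cos θ)
   = arcsin(-0.83360·0.99985 + 0.55237·0.01720·0.18395) = -56.27640°
λ₂ = λ₁ + atan2(sin θ sin δ cos φ₁, cos δ − sin φ₁ sin φ₂) = -100.35945°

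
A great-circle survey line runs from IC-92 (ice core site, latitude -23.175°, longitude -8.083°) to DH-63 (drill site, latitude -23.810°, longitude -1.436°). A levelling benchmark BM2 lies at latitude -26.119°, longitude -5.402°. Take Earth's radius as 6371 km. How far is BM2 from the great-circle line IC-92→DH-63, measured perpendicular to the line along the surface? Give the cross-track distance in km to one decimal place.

293.3 km

δ₁₃ = central angle IC-92→BM2 = 0.066695 rad  (haversine)
θ₁₃ = bearing IC-92→BM2 = 140.937°,  θ₁₂ = bearing IC-92→DH-63 = 97.266°
dₓₜ = R·arcsin(sin δ₁₃ · sin(θ₁₃ − θ₁₂)) = 6371·arcsin(0.06665·sin(43.670°)) = 293.291 km
|dₓₜ| = 293.291 km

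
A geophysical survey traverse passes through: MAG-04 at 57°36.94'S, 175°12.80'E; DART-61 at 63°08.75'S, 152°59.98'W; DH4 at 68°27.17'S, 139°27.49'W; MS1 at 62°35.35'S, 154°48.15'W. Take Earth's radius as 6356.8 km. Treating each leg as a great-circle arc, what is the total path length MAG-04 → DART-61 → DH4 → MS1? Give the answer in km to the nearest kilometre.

3629 km

MAG-04: φ = -57.61567°, λ = +175.21333°
DART-61: φ = -63.14583°, λ = -152.99967°
DH4: φ = -68.45283°, λ = -139.45817°
MS1: φ = -62.58917°, λ = -154.80250°
MAG-04→DART-61: c = 0.287141 rad, d = 1825.30 km
DART-61→DH4: c = 0.133505 rad, d = 848.67 km
DH4→MS1: c = 0.150203 rad, d = 954.81 km
Total = 1825.30 + 848.67 + 954.81 = 3628.77 km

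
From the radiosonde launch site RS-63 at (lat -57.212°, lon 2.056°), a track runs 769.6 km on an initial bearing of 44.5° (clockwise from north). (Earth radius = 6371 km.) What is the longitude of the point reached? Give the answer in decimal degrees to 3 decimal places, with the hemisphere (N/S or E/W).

9.941°E

δ = d/R = 769.6/6371 = 0.120797 rad
φ₂ = arcsin(sin φ₁ cos δ + cos φ₁ sin δ cos θ)
   = arcsin(-0.84068·0.99271 + 0.54153·0.12050·0.71325) = -51.99989°
λ₂ = λ₁ + atan2(sin θ sin δ cos φ₁, cos δ − sin φ₁ sin φ₂) = 9.94122°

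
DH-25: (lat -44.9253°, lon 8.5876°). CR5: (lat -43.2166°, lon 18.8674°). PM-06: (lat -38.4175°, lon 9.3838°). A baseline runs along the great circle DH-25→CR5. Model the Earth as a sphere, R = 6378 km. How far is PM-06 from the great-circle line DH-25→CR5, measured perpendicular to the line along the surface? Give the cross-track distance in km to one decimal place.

702.9 km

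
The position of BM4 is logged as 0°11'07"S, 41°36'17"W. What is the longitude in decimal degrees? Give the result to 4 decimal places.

41.6047°W

41° + 36′/60 + 17″/3600 = 41 + 0.60000 + 0.00472 = 41.6047°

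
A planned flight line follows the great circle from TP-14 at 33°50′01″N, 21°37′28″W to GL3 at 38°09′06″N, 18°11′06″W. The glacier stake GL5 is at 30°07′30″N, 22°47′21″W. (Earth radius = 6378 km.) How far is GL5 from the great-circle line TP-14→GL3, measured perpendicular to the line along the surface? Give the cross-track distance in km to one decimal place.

121.8 km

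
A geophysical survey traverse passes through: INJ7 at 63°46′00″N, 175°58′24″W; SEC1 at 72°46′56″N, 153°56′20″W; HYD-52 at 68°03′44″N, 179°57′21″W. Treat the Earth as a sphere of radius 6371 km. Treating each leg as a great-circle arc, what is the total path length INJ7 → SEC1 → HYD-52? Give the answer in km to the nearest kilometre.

INJ7: φ = +63.76667°, λ = -175.97333°
SEC1: φ = +72.78222°, λ = -153.93889°
HYD-52: φ = +68.06222°, λ = -179.95583°
INJ7→SEC1: c = 0.209722 rad, d = 1336.14 km
SEC1→HYD-52: c = 0.171075 rad, d = 1089.92 km
Total = 1336.14 + 1089.92 = 2426.06 km

2426 km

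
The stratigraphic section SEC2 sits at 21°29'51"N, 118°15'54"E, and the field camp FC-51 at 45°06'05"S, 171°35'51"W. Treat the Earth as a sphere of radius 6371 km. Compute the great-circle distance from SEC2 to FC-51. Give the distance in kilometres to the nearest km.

10240 km

SEC2: φ = +21.49750°, λ = +118.26500°
FC-51: φ = -45.10139°, λ = -171.59750°
Δφ = -66.5989°,  Δλ = 70.1375°
a = sin²(Δφ/2) + cos φ₁ cos φ₂ sin²(Δλ/2) = 0.518222
c = 2·arcsin(√a) = 1.607249 rad = 92.0886°
d = R·c = 6371 × 1.607249 = 10239.8 km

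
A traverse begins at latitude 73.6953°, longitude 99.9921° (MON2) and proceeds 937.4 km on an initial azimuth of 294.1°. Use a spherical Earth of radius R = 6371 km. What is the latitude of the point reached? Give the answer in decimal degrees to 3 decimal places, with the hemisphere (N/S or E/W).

δ = d/R = 937.4/6371 = 0.147135 rad
φ₂ = arcsin(sin φ₁ cos δ + cos φ₁ sin δ cos θ)
   = arcsin(0.95978·0.98920 + 0.28075·0.14661·0.40833) = 75.06488°
λ₂ = λ₁ + atan2(sin θ sin δ cos φ₁, cos δ − sin φ₁ sin φ₂) = 68.70952°

75.065°N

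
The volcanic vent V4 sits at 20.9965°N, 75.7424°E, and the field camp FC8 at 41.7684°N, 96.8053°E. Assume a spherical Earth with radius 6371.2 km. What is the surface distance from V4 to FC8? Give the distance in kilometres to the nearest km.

3038 km

Δφ = 20.7719°,  Δλ = 21.0629°
a = sin²(Δφ/2) + cos φ₁ cos φ₂ sin²(Δλ/2) = 0.055762
c = 2·arcsin(√a) = 0.476783 rad = 27.3176°
d = R·c = 6371.2 × 0.476783 = 3037.7 km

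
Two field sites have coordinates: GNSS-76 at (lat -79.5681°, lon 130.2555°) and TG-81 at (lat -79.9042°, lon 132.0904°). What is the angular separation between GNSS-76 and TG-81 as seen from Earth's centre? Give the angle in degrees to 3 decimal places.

Δφ = -0.3361°,  Δλ = 1.8349°
a = sin²(Δφ/2) + cos φ₁ cos φ₂ sin²(Δλ/2) = 0.000017
c = 2·arcsin(√a) = 0.008183 rad = 0.4688°

0.469°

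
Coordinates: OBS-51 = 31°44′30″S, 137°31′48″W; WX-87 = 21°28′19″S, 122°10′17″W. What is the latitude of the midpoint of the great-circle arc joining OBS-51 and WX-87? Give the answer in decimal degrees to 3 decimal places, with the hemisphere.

26.814°S

OBS-51: φ = -31.74167°, λ = -137.53000°
WX-87: φ = -21.47194°, λ = -122.17139°
Bx = cos φ₂ cos Δλ = 0.897362,  By = cos φ₂ sin Δλ = 0.246478
φₘ = atan2(sin φ₁ + sin φ₂, √((cos φ₁ + Bx)² + By²)) = -26.81363°
λₘ = λ₁ + atan2(By, cos φ₁ + Bx) = -129.50295°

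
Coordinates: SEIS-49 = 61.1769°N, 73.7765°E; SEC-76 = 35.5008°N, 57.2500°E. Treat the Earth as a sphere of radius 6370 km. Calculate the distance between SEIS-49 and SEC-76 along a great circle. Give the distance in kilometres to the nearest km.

Δφ = -25.6761°,  Δλ = -16.5265°
a = sin²(Δφ/2) + cos φ₁ cos φ₂ sin²(Δλ/2) = 0.057478
c = 2·arcsin(√a) = 0.484209 rad = 27.7431°
d = R·c = 6370 × 0.484209 = 3084.4 km

3084 km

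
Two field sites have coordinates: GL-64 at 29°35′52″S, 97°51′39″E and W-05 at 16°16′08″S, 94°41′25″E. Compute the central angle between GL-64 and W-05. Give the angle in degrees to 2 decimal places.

GL-64: φ = -29.59778°, λ = +97.86083°
W-05: φ = -16.26889°, λ = +94.69028°
Δφ = 13.3289°,  Δλ = -3.1706°
a = sin²(Δφ/2) + cos φ₁ cos φ₂ sin²(Δλ/2) = 0.014107
c = 2·arcsin(√a) = 0.238112 rad = 13.6428°

13.64°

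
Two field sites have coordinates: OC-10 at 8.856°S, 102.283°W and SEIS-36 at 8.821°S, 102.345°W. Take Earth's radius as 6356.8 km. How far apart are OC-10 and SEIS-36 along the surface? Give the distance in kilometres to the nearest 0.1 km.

Δφ = 0.0350°,  Δλ = -0.0620°
a = sin²(Δφ/2) + cos φ₁ cos φ₂ sin²(Δλ/2) = 0.000000
c = 2·arcsin(√a) = 0.001231 rad = 0.0706°
d = R·c = 6356.8 × 0.001231 = 7.8 km

7.8 km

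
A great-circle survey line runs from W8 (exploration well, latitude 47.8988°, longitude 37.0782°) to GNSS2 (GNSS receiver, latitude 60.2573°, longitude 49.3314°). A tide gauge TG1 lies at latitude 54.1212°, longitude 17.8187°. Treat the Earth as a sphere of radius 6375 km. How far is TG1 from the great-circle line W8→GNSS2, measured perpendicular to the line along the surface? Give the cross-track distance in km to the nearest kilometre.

1489 km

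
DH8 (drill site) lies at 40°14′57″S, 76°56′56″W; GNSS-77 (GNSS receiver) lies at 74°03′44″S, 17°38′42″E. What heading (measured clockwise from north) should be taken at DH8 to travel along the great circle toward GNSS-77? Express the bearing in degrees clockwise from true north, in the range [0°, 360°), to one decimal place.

159.9°

DH8: φ = -40.24917°, λ = -76.94889°
GNSS-77: φ = -74.06222°, λ = +17.64500°
Δλ = 94.5939°
y = sin Δλ · cos φ₂ = 0.273711
x = cos φ₁ sin φ₂ − sin φ₁ cos φ₂ cos Δλ = -0.748113
θ = atan2(y, x) = 159.9040° → 159.9040° (mod 360°)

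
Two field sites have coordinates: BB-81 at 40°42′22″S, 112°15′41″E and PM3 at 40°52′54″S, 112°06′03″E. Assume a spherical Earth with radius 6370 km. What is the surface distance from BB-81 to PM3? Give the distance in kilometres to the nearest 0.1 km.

23.7 km

BB-81: φ = -40.70611°, λ = +112.26139°
PM3: φ = -40.88167°, λ = +112.10083°
Δφ = -0.1756°,  Δλ = -0.1606°
a = sin²(Δφ/2) + cos φ₁ cos φ₂ sin²(Δλ/2) = 0.000003
c = 2·arcsin(√a) = 0.003727 rad = 0.2135°
d = R·c = 6370 × 0.003727 = 23.7 km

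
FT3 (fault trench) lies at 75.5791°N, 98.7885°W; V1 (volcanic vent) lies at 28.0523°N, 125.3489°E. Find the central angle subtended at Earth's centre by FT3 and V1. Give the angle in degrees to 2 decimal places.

72.68°

Δφ = -47.5268°,  Δλ = -135.8626°
a = sin²(Δφ/2) + cos φ₁ cos φ₂ sin²(Δλ/2) = 0.351137
c = 2·arcsin(√a) = 1.268486 rad = 72.6789°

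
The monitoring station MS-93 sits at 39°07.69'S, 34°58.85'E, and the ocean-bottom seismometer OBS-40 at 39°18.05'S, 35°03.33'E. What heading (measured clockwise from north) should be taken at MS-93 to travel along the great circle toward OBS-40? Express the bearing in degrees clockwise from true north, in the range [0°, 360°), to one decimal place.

MS-93: φ = -39.12817°, λ = +34.98083°
OBS-40: φ = -39.30083°, λ = +35.05550°
Δλ = 0.0747°
y = sin Δλ · cos φ₂ = 0.001008
x = cos φ₁ sin φ₂ − sin φ₁ cos φ₂ cos Δλ = -0.003014
θ = atan2(y, x) = 161.5006° → 161.5006° (mod 360°)

161.5°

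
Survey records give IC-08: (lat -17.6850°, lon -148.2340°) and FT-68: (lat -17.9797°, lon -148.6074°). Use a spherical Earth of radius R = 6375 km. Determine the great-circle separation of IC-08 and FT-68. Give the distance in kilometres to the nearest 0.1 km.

51.4 km

Δφ = -0.2947°,  Δλ = -0.3734°
a = sin²(Δφ/2) + cos φ₁ cos φ₂ sin²(Δλ/2) = 0.000016
c = 2·arcsin(√a) = 0.008059 rad = 0.4617°
d = R·c = 6375 × 0.008059 = 51.4 km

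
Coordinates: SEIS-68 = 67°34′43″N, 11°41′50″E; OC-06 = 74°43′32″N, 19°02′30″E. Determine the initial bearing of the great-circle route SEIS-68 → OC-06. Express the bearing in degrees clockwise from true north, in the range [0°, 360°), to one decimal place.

14.9°

SEIS-68: φ = +67.57861°, λ = +11.69722°
OC-06: φ = +74.72556°, λ = +19.04167°
Δλ = 7.3444°
y = sin Δλ · cos φ₂ = 0.033677
x = cos φ₁ sin φ₂ − sin φ₁ cos φ₂ cos Δλ = 0.126412
θ = atan2(y, x) = 14.9174° → 14.9174° (mod 360°)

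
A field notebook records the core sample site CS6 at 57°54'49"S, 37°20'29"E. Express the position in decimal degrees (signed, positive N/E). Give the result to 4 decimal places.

-57.9136°, +37.3414°

lat: 57.9136° S → -57.9136°
lon: 37.3414° E → +37.3414°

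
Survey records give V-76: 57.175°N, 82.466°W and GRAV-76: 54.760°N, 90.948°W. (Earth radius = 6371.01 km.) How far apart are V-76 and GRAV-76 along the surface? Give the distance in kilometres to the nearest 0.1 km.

591.7 km

Δφ = -2.4150°,  Δλ = -8.4820°
a = sin²(Δφ/2) + cos φ₁ cos φ₂ sin²(Δλ/2) = 0.002155
c = 2·arcsin(√a) = 0.092869 rad = 5.3210°
d = R·c = 6371.01 × 0.092869 = 591.7 km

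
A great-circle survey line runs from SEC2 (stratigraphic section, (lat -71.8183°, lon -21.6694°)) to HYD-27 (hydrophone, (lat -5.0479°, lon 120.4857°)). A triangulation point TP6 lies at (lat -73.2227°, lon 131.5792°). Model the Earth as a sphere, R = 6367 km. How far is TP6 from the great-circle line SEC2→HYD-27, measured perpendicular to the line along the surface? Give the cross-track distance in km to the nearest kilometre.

δ₁₃ = central angle SEC2→TP6 = 0.593117 rad  (haversine)
θ₁₃ = bearing SEC2→TP6 = 166.559°,  θ₁₂ = bearing SEC2→HYD-27 = 141.734°
dₓₜ = R·arcsin(sin δ₁₃ · sin(θ₁₃ − θ₁₂)) = 6367·arcsin(0.55895·sin(24.824°)) = 1508.201 km
|dₓₜ| = 1508.201 km

1508 km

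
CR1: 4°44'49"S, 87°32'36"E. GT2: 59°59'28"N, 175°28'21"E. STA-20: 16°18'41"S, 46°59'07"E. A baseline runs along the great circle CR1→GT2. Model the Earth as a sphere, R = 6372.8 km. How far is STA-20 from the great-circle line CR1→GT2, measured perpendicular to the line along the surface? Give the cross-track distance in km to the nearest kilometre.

CR1: φ = -4.74694°, λ = +87.54333°
GT2: φ = +59.99111°, λ = +175.47250°
STA-20: φ = -16.31139°, λ = +46.98528°
δ₁₃ = central angle CR1→STA-20 = 0.722872 rad  (haversine)
θ₁₃ = bearing CR1→STA-20 = 250.617°,  θ₁₂ = bearing CR1→GT2 = 30.035°
dₓₜ = R·arcsin(sin δ₁₃ · sin(θ₁₃ − θ₁₂)) = 6372.8·arcsin(0.66154·sin(220.582°)) = -2835.188 km
|dₓₜ| = 2835.188 km

2835 km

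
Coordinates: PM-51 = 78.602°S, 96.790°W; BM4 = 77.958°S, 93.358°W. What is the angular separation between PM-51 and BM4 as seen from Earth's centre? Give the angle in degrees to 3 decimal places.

0.949°

Δφ = 0.6440°,  Δλ = 3.4320°
a = sin²(Δφ/2) + cos φ₁ cos φ₂ sin²(Δλ/2) = 0.000069
c = 2·arcsin(√a) = 0.016560 rad = 0.9488°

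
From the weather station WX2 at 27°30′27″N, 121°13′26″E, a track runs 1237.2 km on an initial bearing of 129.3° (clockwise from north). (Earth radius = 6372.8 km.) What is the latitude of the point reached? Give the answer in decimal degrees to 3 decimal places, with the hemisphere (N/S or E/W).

20.170°N

WX2: φ = +27.50750°, λ = +121.22389°
δ = d/R = 1237.2/6372.8 = 0.194138 rad
φ₂ = arcsin(sin φ₁ cos δ + cos φ₁ sin δ cos θ)
   = arcsin(0.46186·0.98121 + 0.88695·0.19292·-0.63338) = 20.17020°
λ₂ = λ₁ + atan2(sin θ sin δ cos φ₁, cos δ − sin φ₁ sin φ₂) = 130.37526°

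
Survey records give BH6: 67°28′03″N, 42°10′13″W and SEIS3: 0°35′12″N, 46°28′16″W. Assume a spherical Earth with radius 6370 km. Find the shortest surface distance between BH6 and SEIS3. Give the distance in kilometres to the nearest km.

BH6: φ = +67.46750°, λ = -42.17028°
SEIS3: φ = +0.58667°, λ = -46.47111°
Δφ = -66.8808°,  Δλ = -4.3008°
a = sin²(Δφ/2) + cos φ₁ cos φ₂ sin²(Δλ/2) = 0.304217
c = 2·arcsin(√a) = 1.168464 rad = 66.9480°
d = R·c = 6370 × 1.168464 = 7443.1 km

7443 km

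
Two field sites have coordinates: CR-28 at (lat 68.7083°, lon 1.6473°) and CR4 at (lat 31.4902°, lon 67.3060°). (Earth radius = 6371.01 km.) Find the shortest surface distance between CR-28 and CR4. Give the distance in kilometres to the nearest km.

5793 km

Δφ = -37.2181°,  Δλ = 65.6587°
a = sin²(Δφ/2) + cos φ₁ cos φ₂ sin²(Δλ/2) = 0.192838
c = 2·arcsin(√a) = 0.909268 rad = 52.0972°
d = R·c = 6371.01 × 0.909268 = 5793.0 km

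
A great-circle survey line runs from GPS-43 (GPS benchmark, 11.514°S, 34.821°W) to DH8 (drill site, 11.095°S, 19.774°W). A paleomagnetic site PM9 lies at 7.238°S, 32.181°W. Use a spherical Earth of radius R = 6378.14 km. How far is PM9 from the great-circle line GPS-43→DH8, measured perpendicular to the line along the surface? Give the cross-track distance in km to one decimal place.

474.0 km

δ₁₃ = central angle GPS-43→PM9 = 0.087380 rad  (haversine)
θ₁₃ = bearing GPS-43→PM9 = 31.573°,  θ₁₂ = bearing GPS-43→DH8 = 89.866°
dₓₜ = R·arcsin(sin δ₁₃ · sin(θ₁₃ − θ₁₂)) = 6378.14·arcsin(0.08727·sin(-58.292°)) = -473.972 km
|dₓₜ| = 473.972 km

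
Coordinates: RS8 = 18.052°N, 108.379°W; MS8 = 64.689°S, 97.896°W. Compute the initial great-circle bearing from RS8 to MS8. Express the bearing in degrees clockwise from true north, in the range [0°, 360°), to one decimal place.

175.5°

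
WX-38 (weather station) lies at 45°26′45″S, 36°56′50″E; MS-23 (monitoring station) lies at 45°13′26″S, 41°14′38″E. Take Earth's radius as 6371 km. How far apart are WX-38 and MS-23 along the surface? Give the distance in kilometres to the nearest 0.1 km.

336.7 km

WX-38: φ = -45.44583°, λ = +36.94722°
MS-23: φ = -45.22389°, λ = +41.24389°
Δφ = 0.2219°,  Δλ = 4.2967°
a = sin²(Δφ/2) + cos φ₁ cos φ₂ sin²(Δλ/2) = 0.000698
c = 2·arcsin(√a) = 0.052852 rad = 3.0282°
d = R·c = 6371 × 0.052852 = 336.7 km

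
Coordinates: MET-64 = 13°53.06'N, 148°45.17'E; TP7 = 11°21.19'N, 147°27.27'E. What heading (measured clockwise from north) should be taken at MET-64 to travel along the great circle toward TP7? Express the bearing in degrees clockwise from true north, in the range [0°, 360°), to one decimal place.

MET-64: φ = +13.88433°, λ = +148.75283°
TP7: φ = +11.35317°, λ = +147.45450°
Δλ = -1.2983°
y = sin Δλ · cos φ₂ = -0.022215
x = cos φ₁ sin φ₂ − sin φ₁ cos φ₂ cos Δλ = -0.044102
θ = atan2(y, x) = -153.2651° → 206.7349° (mod 360°)

206.7°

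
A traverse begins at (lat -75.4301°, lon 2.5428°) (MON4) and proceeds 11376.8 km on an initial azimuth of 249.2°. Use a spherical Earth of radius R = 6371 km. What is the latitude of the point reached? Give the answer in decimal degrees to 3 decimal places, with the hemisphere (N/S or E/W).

δ = d/R = 11376.8/6371 = 1.785717 rad
φ₂ = arcsin(sin φ₁ cos δ + cos φ₁ sin δ cos θ)
   = arcsin(-0.96784·-0.21327 + 0.25156·0.97699·-0.35511) = 6.84219°
λ₂ = λ₁ + atan2(sin θ sin δ cos φ₁, cos δ − sin φ₁ sin φ₂) = -110.55014°

6.842°N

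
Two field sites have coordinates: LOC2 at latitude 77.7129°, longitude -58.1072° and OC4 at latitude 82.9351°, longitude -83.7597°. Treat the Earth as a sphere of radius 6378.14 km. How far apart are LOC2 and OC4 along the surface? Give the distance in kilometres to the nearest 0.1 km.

740.4 km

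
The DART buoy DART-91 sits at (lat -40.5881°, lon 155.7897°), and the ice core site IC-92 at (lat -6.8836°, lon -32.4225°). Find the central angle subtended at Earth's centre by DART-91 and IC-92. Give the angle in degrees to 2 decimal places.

131.93°

Δφ = 33.7045°,  Δλ = 171.7878°
a = sin²(Δφ/2) + cos φ₁ cos φ₂ sin²(Δλ/2) = 0.834112
c = 2·arcsin(√a) = 2.302614 rad = 131.9301°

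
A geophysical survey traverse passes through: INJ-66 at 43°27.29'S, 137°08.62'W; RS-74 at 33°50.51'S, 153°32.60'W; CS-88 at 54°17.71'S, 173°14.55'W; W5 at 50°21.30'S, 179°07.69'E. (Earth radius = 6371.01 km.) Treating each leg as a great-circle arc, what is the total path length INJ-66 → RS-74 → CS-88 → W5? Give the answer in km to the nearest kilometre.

5199 km

INJ-66: φ = -43.45483°, λ = -137.14367°
RS-74: φ = -33.84183°, λ = -153.54333°
CS-88: φ = -54.29517°, λ = -173.24250°
W5: φ = -50.35500°, λ = +179.12817°
INJ-66→RS-74: c = 0.278648 rad, d = 1775.27 km
RS-74→CS-88: c = 0.430905 rad, d = 2745.30 km
CS-88→W5: c = 0.106445 rad, d = 678.16 km
Total = 1775.27 + 2745.30 + 678.16 = 5198.72 km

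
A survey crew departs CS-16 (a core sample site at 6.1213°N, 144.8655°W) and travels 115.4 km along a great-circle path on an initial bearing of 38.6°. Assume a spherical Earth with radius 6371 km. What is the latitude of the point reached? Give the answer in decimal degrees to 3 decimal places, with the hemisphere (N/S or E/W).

δ = d/R = 115.4/6371 = 0.018113 rad
φ₂ = arcsin(sin φ₁ cos δ + cos φ₁ sin δ cos θ)
   = arcsin(0.10663·0.99984 + 0.99430·0.01811·0.78152) = 6.93197°
λ₂ = λ₁ + atan2(sin θ sin δ cos φ₁, cos δ − sin φ₁ sin φ₂) = -144.21328°

6.932°N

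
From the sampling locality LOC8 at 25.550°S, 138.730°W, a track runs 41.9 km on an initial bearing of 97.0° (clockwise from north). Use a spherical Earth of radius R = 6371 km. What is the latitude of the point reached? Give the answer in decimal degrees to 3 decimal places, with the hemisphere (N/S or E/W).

25.595°S

δ = d/R = 41.9/6371 = 0.006577 rad
φ₂ = arcsin(sin φ₁ cos δ + cos φ₁ sin δ cos θ)
   = arcsin(-0.43130·0.99998 + 0.90221·0.00658·-0.12187) = -25.59534°
λ₂ = λ₁ + atan2(sin θ sin δ cos φ₁, cos δ − sin φ₁ sin φ₂) = -138.31530°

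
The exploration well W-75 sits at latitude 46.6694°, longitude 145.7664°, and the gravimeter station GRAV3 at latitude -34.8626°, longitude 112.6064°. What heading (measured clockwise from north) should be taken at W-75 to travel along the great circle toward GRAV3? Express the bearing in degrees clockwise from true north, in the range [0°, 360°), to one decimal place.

206.7°

Δλ = -33.1600°
y = sin Δλ · cos φ₂ = -0.448810
x = cos φ₁ sin φ₂ − sin φ₁ cos φ₂ cos Δλ = -0.891898
θ = atan2(y, x) = -153.2881° → 206.7119° (mod 360°)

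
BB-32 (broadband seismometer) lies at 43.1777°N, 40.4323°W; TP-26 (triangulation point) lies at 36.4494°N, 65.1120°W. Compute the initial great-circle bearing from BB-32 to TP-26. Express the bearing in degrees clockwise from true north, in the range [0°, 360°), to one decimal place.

Δλ = -24.6797°
y = sin Δλ · cos φ₂ = -0.335866
x = cos φ₁ sin φ₂ − sin φ₁ cos φ₂ cos Δλ = -0.066885
θ = atan2(y, x) = -101.2626° → 258.7374° (mod 360°)

258.7°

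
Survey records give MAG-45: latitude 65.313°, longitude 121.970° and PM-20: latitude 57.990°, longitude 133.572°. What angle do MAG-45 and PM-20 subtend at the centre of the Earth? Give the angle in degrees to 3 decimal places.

9.134°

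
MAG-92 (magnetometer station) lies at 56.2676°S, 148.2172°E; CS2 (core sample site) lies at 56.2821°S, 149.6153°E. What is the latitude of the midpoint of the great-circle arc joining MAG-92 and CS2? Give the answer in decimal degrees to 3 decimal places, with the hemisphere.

Bx = cos φ₂ cos Δλ = 0.554939,  By = cos φ₂ sin Δλ = 0.013544
φₘ = atan2(sin φ₁ + sin φ₂, √((cos φ₁ + Bx)² + By²)) = -56.27682°
λₘ = λ₁ + atan2(By, cos φ₁ + Bx) = 148.91612°

56.277°S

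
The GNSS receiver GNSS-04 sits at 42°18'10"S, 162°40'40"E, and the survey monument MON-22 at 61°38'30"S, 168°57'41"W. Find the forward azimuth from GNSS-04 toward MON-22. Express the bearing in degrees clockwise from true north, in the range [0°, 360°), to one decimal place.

148.6°

GNSS-04: φ = -42.30278°, λ = +162.67778°
MON-22: φ = -61.64167°, λ = -168.96139°
Δλ = 28.3608°
y = sin Δλ · cos φ₂ = 0.225628
x = cos φ₁ sin φ₂ − sin φ₁ cos φ₂ cos Δλ = -0.369526
θ = atan2(y, x) = 148.5922° → 148.5922° (mod 360°)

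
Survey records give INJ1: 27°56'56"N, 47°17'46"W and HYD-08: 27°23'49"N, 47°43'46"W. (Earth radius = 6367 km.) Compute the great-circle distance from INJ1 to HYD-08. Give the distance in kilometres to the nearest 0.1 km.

74.7 km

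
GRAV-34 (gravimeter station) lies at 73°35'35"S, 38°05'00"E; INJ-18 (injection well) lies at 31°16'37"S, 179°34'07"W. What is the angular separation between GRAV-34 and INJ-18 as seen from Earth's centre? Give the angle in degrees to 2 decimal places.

72.13°

GRAV-34: φ = -73.59306°, λ = +38.08333°
INJ-18: φ = -31.27694°, λ = -179.56861°
Δφ = 42.3161°,  Δλ = 142.3481°
a = sin²(Δφ/2) + cos φ₁ cos φ₂ sin²(Δλ/2) = 0.346548
c = 2·arcsin(√a) = 1.258859 rad = 72.1273°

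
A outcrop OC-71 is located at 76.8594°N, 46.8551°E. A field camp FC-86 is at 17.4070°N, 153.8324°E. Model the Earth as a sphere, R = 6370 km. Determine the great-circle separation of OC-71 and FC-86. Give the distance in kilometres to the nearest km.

8541 km

Δφ = -59.4524°,  Δλ = 106.9773°
a = sin²(Δφ/2) + cos φ₁ cos φ₂ sin²(Δλ/2) = 0.386009
c = 2·arcsin(√a) = 1.340792 rad = 76.8217°
d = R·c = 6370 × 1.340792 = 8540.8 km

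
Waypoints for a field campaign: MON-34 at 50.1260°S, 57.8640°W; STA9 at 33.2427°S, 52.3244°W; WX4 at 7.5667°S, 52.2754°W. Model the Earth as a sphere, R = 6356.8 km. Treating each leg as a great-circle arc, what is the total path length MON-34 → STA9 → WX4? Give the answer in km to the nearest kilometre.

MON-34→STA9: c = 0.303173 rad, d = 1927.21 km
STA9→WX4: c = 0.448131 rad, d = 2848.68 km
Total = 1927.21 + 2848.68 = 4775.89 km

4776 km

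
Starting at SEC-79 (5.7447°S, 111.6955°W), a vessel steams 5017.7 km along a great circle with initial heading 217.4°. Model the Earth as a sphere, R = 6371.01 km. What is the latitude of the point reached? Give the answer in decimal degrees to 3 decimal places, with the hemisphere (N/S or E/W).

39.106°S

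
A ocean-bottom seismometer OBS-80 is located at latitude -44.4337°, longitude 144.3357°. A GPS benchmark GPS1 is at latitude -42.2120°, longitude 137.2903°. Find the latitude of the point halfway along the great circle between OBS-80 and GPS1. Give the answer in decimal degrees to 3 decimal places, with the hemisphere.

Bx = cos φ₂ cos Δλ = 0.735071,  By = cos φ₂ sin Δλ = -0.090847
φₘ = atan2(sin φ₁ + sin φ₂, √((cos φ₁ + Bx)² + By²)) = -43.37692°
λₘ = λ₁ + atan2(By, cos φ₁ + Bx) = 140.74850°

43.377°S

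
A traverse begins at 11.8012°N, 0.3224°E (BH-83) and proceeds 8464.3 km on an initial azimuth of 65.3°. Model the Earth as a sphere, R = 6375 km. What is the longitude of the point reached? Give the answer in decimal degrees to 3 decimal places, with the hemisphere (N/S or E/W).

80.502°E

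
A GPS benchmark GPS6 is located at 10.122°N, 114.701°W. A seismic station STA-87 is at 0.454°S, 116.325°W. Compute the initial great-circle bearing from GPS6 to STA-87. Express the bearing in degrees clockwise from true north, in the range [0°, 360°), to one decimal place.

Δλ = -1.6240°
y = sin Δλ · cos φ₂ = -0.028339
x = cos φ₁ sin φ₂ − sin φ₁ cos φ₂ cos Δλ = -0.183469
θ = atan2(y, x) = -171.2192° → 188.7808° (mod 360°)

188.8°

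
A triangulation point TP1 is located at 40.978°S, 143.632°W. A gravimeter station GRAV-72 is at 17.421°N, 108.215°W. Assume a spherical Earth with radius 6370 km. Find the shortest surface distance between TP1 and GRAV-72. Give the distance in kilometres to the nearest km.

Δφ = 58.3990°,  Δλ = 35.4170°
a = sin²(Δφ/2) + cos φ₁ cos φ₂ sin²(Δλ/2) = 0.304646
c = 2·arcsin(√a) = 1.169396 rad = 67.0015°
d = R·c = 6370 × 1.169396 = 7449.1 km

7449 km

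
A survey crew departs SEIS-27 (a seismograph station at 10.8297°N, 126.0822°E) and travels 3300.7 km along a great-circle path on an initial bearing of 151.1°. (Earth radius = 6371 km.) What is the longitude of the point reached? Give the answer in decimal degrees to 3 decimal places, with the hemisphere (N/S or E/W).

δ = d/R = 3300.7/6371 = 0.518082 rad
φ₂ = arcsin(sin φ₁ cos δ + cos φ₁ sin δ cos θ)
   = arcsin(0.18789·0.86877 + 0.98219·0.49521·-0.87546) = -15.22367°
λ₂ = λ₁ + atan2(sin θ sin δ cos φ₁, cos δ − sin φ₁ sin φ₂) = 140.44331°

140.443°E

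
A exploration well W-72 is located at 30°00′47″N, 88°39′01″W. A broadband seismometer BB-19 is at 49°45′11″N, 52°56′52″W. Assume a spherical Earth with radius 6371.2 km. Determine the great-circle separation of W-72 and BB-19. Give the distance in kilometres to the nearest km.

W-72: φ = +30.01306°, λ = -88.65028°
BB-19: φ = +49.75306°, λ = -52.94778°
Δφ = 19.7400°,  Δλ = 35.7025°
a = sin²(Δφ/2) + cos φ₁ cos φ₂ sin²(Δλ/2) = 0.081955
c = 2·arcsin(√a) = 0.580678 rad = 33.2704°
d = R·c = 6371.2 × 0.580678 = 3699.6 km

3700 km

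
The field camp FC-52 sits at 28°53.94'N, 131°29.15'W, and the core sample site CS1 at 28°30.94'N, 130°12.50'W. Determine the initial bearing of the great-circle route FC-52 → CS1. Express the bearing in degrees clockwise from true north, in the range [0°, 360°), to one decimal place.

FC-52: φ = +28.89900°, λ = -131.48583°
CS1: φ = +28.51567°, λ = -130.20833°
Δλ = 1.2775°
y = sin Δλ · cos φ₂ = 0.019590
x = cos φ₁ sin φ₂ − sin φ₁ cos φ₂ cos Δλ = -0.006585
θ = atan2(y, x) = 108.5791° → 108.5791° (mod 360°)

108.6°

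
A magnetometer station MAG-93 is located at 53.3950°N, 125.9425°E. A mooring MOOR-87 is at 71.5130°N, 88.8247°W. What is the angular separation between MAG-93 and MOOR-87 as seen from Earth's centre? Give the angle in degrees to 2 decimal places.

52.70°

Δφ = 18.1180°,  Δλ = 145.2328°
a = sin²(Δφ/2) + cos φ₁ cos φ₂ sin²(Δλ/2) = 0.196992
c = 2·arcsin(√a) = 0.919754 rad = 52.6980°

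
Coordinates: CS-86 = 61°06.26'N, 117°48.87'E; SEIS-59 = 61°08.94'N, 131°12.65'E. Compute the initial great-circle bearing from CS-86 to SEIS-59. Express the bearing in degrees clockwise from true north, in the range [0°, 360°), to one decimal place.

83.7°

CS-86: φ = +61.10433°, λ = +117.81450°
SEIS-59: φ = +61.14900°, λ = +131.21083°
Δλ = 13.3963°
y = sin Δλ · cos φ₂ = 0.111796
x = cos φ₁ sin φ₂ − sin φ₁ cos φ₂ cos Δλ = 0.012274
θ = atan2(y, x) = 83.7344° → 83.7344° (mod 360°)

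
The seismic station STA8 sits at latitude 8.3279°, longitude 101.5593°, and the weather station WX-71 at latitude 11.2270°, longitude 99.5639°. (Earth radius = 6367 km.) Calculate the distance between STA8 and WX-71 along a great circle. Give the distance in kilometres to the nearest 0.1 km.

Δφ = 2.8991°,  Δλ = -1.9954°
a = sin²(Δφ/2) + cos φ₁ cos φ₂ sin²(Δλ/2) = 0.000934
c = 2·arcsin(√a) = 0.061138 rad = 3.5030°
d = R·c = 6367 × 0.061138 = 389.3 km

389.3 km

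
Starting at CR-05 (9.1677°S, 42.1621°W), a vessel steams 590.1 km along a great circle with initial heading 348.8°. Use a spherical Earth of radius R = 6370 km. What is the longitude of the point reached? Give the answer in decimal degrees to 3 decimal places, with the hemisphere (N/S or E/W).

43.194°W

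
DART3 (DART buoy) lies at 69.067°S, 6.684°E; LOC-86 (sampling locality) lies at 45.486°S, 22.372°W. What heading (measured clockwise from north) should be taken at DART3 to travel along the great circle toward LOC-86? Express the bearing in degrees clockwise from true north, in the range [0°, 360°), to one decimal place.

Δλ = -29.0560°
y = sin Δλ · cos φ₂ = -0.340491
x = cos φ₁ sin φ₂ − sin φ₁ cos φ₂ cos Δλ = 0.317634
θ = atan2(y, x) = -46.9891° → 313.0109° (mod 360°)

313.0°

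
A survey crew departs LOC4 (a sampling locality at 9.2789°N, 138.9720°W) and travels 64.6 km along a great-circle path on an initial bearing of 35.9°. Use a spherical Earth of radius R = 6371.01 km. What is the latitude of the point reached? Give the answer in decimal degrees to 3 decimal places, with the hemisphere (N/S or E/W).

9.749°N

δ = d/R = 64.6/6371.01 = 0.010140 rad
φ₂ = arcsin(sin φ₁ cos δ + cos φ₁ sin δ cos θ)
   = arcsin(0.16124·0.99995 + 0.98692·0.01014·0.81004) = 9.74933°
λ₂ = λ₁ + atan2(sin θ sin δ cos φ₁, cos δ − sin φ₁ sin φ₂) = -138.62635°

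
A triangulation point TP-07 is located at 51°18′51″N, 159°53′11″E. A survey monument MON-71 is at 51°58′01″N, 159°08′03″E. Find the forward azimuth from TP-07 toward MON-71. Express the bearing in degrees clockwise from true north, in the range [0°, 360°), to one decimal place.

TP-07: φ = +51.31417°, λ = +159.88639°
MON-71: φ = +51.96694°, λ = +159.13417°
Δλ = -0.7522°
y = sin Δλ · cos φ₂ = -0.008089
x = cos φ₁ sin φ₂ − sin φ₁ cos φ₂ cos Δλ = 0.011434
θ = atan2(y, x) = -35.2755° → 324.7245° (mod 360°)

324.7°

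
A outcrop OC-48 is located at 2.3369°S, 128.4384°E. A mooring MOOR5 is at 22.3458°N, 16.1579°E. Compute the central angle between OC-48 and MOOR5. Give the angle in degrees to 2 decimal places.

111.46°

Δφ = 24.6827°,  Δλ = -112.2805°
a = sin²(Δφ/2) + cos φ₁ cos φ₂ sin²(Δλ/2) = 0.682941
c = 2·arcsin(√a) = 1.945376 rad = 111.4618°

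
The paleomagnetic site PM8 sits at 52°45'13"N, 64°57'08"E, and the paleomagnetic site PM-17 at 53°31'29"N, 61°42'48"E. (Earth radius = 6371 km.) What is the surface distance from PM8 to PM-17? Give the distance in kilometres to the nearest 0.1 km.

PM8: φ = +52.75361°, λ = +64.95222°
PM-17: φ = +53.52472°, λ = +61.71333°
Δφ = 0.7711°,  Δλ = -3.2389°
a = sin²(Δφ/2) + cos φ₁ cos φ₂ sin²(Δλ/2) = 0.000333
c = 2·arcsin(√a) = 0.036479 rad = 2.0901°
d = R·c = 6371 × 0.036479 = 232.4 km

232.4 km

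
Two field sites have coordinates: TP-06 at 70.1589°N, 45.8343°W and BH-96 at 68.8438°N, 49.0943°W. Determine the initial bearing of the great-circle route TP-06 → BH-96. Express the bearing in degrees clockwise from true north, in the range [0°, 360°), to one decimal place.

222.5°

Δλ = -3.2600°
y = sin Δλ · cos φ₂ = -0.020524
x = cos φ₁ sin φ₂ − sin φ₁ cos φ₂ cos Δλ = -0.022401
θ = atan2(y, x) = -137.5044° → 222.4956° (mod 360°)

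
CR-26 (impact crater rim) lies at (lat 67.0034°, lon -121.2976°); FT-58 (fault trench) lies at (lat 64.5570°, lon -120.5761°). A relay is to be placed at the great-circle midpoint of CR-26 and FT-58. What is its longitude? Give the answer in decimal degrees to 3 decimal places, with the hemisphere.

Bx = cos φ₂ cos Δλ = 0.429579,  By = cos φ₂ sin Δλ = 0.005410
φₘ = atan2(sin φ₁ + sin φ₂, √((cos φ₁ + Bx)² + By²)) = 65.78062°
λₘ = λ₁ + atan2(By, cos φ₁ + Bx) = -120.91973°

120.920°W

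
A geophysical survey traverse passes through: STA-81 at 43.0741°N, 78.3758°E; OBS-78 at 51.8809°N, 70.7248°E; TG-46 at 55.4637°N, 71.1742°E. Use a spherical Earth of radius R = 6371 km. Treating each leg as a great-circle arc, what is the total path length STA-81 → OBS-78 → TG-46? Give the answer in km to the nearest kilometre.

STA-81→OBS-78: c = 0.178022 rad, d = 1134.18 km
OBS-78→TG-46: c = 0.062704 rad, d = 399.49 km
Total = 1134.18 + 399.49 = 1533.66 km

1534 km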